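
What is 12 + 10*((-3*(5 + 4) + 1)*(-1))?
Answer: 272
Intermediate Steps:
12 + 10*((-3*(5 + 4) + 1)*(-1)) = 12 + 10*((-3*9 + 1)*(-1)) = 12 + 10*((-27 + 1)*(-1)) = 12 + 10*(-26*(-1)) = 12 + 10*26 = 12 + 260 = 272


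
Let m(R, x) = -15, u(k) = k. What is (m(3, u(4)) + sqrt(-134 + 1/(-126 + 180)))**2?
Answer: (270 - I*sqrt(43410))**2/324 ≈ 91.019 - 347.25*I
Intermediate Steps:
(m(3, u(4)) + sqrt(-134 + 1/(-126 + 180)))**2 = (-15 + sqrt(-134 + 1/(-126 + 180)))**2 = (-15 + sqrt(-134 + 1/54))**2 = (-15 + sqrt(-7235/54))**2 = (-15 + I*sqrt(43410)/18)**2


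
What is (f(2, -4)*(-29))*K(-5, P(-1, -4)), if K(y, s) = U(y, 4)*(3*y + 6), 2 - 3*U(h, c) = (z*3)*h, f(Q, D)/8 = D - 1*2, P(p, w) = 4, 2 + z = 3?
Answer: -70992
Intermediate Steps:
z = 1 (z = -2 + 3 = 1)
f(Q, D) = -16 + 8*D (f(Q, D) = 8*(D - 1*2) = 8*(D - 2) = 8*(-2 + D) = -16 + 8*D)
U(h, c) = ⅔ - h (U(h, c) = ⅔ - 1*3*h/3 = ⅔ - h)
K(y, s) = (6 + 3*y)*(⅔ - y) (K(y, s) = (⅔ - y)*(3*y + 6) = (⅔ - y)*(6 + 3*y) = (6 + 3*y)*(⅔ - y))
(f(2, -4)*(-29))*K(-5, P(-1, -4)) = ((-16 + 8*(-4))*(-29))*(-(-2 + 3*(-5))*(2 - 5)) = ((-16 - 32)*(-29))*(-1*(-2 - 15)*(-3)) = (-48*(-29))*(-1*(-17)*(-3)) = 1392*(-51) = -70992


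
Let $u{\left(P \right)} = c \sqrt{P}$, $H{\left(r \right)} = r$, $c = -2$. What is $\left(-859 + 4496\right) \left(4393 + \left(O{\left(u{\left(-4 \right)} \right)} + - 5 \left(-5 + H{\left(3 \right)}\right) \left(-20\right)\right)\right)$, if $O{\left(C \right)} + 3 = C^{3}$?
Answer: $15239030 + 232768 i \approx 1.5239 \cdot 10^{7} + 2.3277 \cdot 10^{5} i$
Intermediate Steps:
$u{\left(P \right)} = - 2 \sqrt{P}$
$O{\left(C \right)} = -3 + C^{3}$
$\left(-859 + 4496\right) \left(4393 + \left(O{\left(u{\left(-4 \right)} \right)} + - 5 \left(-5 + H{\left(3 \right)}\right) \left(-20\right)\right)\right) = \left(-859 + 4496\right) \left(4393 - \left(3 - 64 i - - 5 \left(-5 + 3\right) \left(-20\right)\right)\right) = 3637 \left(4393 - \left(3 - 64 i - \left(-5\right) \left(-2\right) \left(-20\right)\right)\right) = 3637 \left(4393 + \left(\left(-3 + \left(- 4 i\right)^{3}\right) + 10 \left(-20\right)\right)\right) = 3637 \left(4393 - \left(203 - 64 i\right)\right) = 3637 \left(4190 + 64 i\right) = 15239030 + 232768 i$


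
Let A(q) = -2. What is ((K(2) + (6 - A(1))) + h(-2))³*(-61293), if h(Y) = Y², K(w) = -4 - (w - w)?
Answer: -31382016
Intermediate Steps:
K(w) = -4 (K(w) = -4 - 1*0 = -4 + 0 = -4)
((K(2) + (6 - A(1))) + h(-2))³*(-61293) = ((-4 + (6 - 1*(-2))) + (-2)²)³*(-61293) = ((-4 + (6 + 2)) + 4)³*(-61293) = ((-4 + 8) + 4)³*(-61293) = (4 + 4)³*(-61293) = 8³*(-61293) = 512*(-61293) = -31382016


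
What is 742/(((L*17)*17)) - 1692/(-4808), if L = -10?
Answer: 165293/1736890 ≈ 0.095166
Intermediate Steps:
742/(((L*17)*17)) - 1692/(-4808) = 742/((-10*17*17)) - 1692/(-4808) = 742/((-170*17)) - 1692*(-1/4808) = 742/(-2890) + 423/1202 = 742*(-1/2890) + 423/1202 = -371/1445 + 423/1202 = 165293/1736890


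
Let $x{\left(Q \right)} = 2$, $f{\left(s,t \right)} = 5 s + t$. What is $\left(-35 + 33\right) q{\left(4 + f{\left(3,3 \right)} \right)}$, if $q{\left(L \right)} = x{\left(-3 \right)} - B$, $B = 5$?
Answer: $6$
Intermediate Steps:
$f{\left(s,t \right)} = t + 5 s$
$q{\left(L \right)} = -3$ ($q{\left(L \right)} = 2 - 5 = -3$)
$\left(-35 + 33\right) q{\left(4 + f{\left(3,3 \right)} \right)} = \left(-35 + 33\right) \left(-3\right) = \left(-2\right) \left(-3\right) = 6$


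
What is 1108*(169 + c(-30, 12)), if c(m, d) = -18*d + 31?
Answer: -17728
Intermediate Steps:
c(m, d) = 31 - 18*d
1108*(169 + c(-30, 12)) = 1108*(169 + (31 - 18*12)) = 1108*(169 + (31 - 216)) = 1108*(169 - 185) = 1108*(-16) = -17728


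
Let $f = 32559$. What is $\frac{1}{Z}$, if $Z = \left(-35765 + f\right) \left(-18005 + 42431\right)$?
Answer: $- \frac{1}{78309756} \approx -1.277 \cdot 10^{-8}$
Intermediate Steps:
$Z = -78309756$ ($Z = \left(-35765 + 32559\right) \left(-18005 + 42431\right) = \left(-3206\right) 24426 = -78309756$)
$\frac{1}{Z} = \frac{1}{-78309756} = - \frac{1}{78309756}$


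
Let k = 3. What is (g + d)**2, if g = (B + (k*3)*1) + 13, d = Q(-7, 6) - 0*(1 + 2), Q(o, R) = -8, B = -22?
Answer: 64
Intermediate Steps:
d = -8 (d = -8 - 0*(1 + 2) = -8 - 0*3 = -8 - 1*0 = -8 + 0 = -8)
g = 0 (g = (-22 + (3*3)*1) + 13 = (-22 + 9*1) + 13 = (-22 + 9) + 13 = -13 + 13 = 0)
(g + d)**2 = (0 - 8)**2 = (-8)**2 = 64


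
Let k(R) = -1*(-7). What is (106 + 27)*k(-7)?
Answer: 931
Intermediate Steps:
k(R) = 7
(106 + 27)*k(-7) = (106 + 27)*7 = 133*7 = 931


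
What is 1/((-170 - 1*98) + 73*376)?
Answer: 1/27180 ≈ 3.6792e-5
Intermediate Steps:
1/((-170 - 1*98) + 73*376) = 1/((-170 - 98) + 27448) = 1/(-268 + 27448) = 1/27180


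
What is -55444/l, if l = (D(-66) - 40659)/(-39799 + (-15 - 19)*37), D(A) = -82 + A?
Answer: -2276364308/40807 ≈ -55784.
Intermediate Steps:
l = 40807/41057 (l = ((-82 - 66) - 40659)/(-39799 + (-15 - 19)*37) = (-148 - 40659)/(-39799 - 34*37) = -40807/(-39799 - 1258) = -40807/(-41057) = -40807*(-1/41057) = 40807/41057 ≈ 0.99391)
-55444/l = -55444/40807/41057 = -55444*41057/40807 = -2276364308/40807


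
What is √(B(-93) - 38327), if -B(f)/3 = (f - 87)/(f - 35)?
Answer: I*√2453198/8 ≈ 195.78*I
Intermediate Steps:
B(f) = -3*(-87 + f)/(-35 + f) (B(f) = -3*(f - 87)/(f - 35) = -3*(-87 + f)/(-35 + f))
√(B(-93) - 38327) = √(3*(87 - 1*(-93))/(-35 - 93) - 38327) = √(3*(87 + 93)/(-128) - 38327) = √(3*(-1/128)*180 - 38327) = √(-135/32 - 38327) = √(-1226599/32) = I*√2453198/8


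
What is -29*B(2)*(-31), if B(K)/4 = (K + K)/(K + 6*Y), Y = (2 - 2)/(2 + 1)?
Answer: 7192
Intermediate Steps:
Y = 0 (Y = 0/3 = 0*(1/3) = 0)
B(K) = 8 (B(K) = 4*((K + K)/(K + 6*0)) = 4*((2*K)/(K + 0)) = 4*((2*K)/K) = 4*2 = 8)
-29*B(2)*(-31) = -29*8*(-31) = -232*(-31) = 7192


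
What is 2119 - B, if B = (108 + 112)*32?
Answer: -4921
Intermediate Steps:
B = 7040 (B = 220*32 = 7040)
2119 - B = 2119 - 1*7040 = 2119 - 7040 = -4921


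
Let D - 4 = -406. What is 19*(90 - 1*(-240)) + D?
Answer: 5868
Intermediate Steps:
D = -402 (D = 4 - 406 = -402)
19*(90 - 1*(-240)) + D = 19*(90 - 1*(-240)) - 402 = 19*(90 + 240) - 402 = 19*330 - 402 = 6270 - 402 = 5868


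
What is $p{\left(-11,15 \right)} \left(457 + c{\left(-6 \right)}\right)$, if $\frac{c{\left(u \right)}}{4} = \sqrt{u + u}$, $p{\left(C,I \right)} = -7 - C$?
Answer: $1828 + 32 i \sqrt{3} \approx 1828.0 + 55.426 i$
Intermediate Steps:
$c{\left(u \right)} = 4 \sqrt{2} \sqrt{u}$ ($c{\left(u \right)} = 4 \sqrt{u + u} = 4 \sqrt{2 u} = 4 \sqrt{2} \sqrt{u}$)
$p{\left(-11,15 \right)} \left(457 + c{\left(-6 \right)}\right) = \left(-7 - -11\right) \left(457 + 4 \sqrt{2} \sqrt{-6}\right) = \left(-7 + 11\right) \left(457 + 4 \sqrt{2} i \sqrt{6}\right) = 4 \left(457 + 8 i \sqrt{3}\right) = 1828 + 32 i \sqrt{3}$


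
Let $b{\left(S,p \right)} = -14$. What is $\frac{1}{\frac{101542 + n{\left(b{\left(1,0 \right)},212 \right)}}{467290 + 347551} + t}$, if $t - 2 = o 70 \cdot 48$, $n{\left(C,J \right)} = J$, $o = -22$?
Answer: $- \frac{814841}{60231315284} \approx -1.3529 \cdot 10^{-5}$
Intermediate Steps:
$t = -73918$ ($t = 2 + \left(-22\right) 70 \cdot 48 = 2 - 73920 = -73918$)
$\frac{1}{\frac{101542 + n{\left(b{\left(1,0 \right)},212 \right)}}{467290 + 347551} + t} = \frac{1}{\frac{101542 + 212}{467290 + 347551} - 73918} = \frac{1}{\frac{101754}{814841} - 73918} = \frac{1}{- \frac{60231315284}{814841}} = - \frac{814841}{60231315284}$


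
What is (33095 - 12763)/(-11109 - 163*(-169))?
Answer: 10166/8219 ≈ 1.2369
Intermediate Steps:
(33095 - 12763)/(-11109 - 163*(-169)) = 20332/(-11109 + 27547) = 20332/16438 = 20332*(1/16438) = 10166/8219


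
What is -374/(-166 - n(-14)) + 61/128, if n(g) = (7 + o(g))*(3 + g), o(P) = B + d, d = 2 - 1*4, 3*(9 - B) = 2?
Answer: 73577/3712 ≈ 19.821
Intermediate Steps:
B = 25/3 (B = 9 - ⅓*2 = 9 - ⅔ = 25/3 ≈ 8.3333)
d = -2 (d = 2 - 4 = -2)
o(P) = 19/3 (o(P) = 25/3 - 2 = 19/3)
n(g) = 40 + 40*g/3 (n(g) = (7 + 19/3)*(3 + g) = 40*(3 + g)/3 = 40 + 40*g/3)
-374/(-166 - n(-14)) + 61/128 = -374/(-166 - (40 + (40/3)*(-14))) + 61/128 = -374/(-166 - (40 - 560/3)) + 61*(1/128) = -374/(-166 - 1*(-440/3)) + 61/128 = -374/(-166 + 440/3) + 61/128 = -374/(-58/3) + 61/128 = -374*(-3/58) + 61/128 = 561/29 + 61/128 = 73577/3712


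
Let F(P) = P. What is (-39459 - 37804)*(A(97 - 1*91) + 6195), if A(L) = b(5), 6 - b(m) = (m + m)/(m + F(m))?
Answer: -479030600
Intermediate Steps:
b(m) = 5 (b(m) = 6 - (m + m)/(m + m) = 6 - 2*m/(2*m) = 6 - 2*m*1/(2*m) = 6 - 1*1 = 6 - 1 = 5)
A(L) = 5
(-39459 - 37804)*(A(97 - 1*91) + 6195) = (-39459 - 37804)*(5 + 6195) = -77263*6200 = -479030600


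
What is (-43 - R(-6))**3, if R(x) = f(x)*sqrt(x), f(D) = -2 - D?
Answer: -67123 - 21804*I*sqrt(6) ≈ -67123.0 - 53409.0*I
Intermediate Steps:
R(x) = sqrt(x)*(-2 - x) (R(x) = (-2 - x)*sqrt(x) = sqrt(x)*(-2 - x))
(-43 - R(-6))**3 = (-43 - sqrt(-6)*(-2 - 1*(-6)))**3 = (-43 - I*sqrt(6)*(-2 + 6))**3 = (-43 - I*sqrt(6)*4)**3 = (-43 - 4*I*sqrt(6))**3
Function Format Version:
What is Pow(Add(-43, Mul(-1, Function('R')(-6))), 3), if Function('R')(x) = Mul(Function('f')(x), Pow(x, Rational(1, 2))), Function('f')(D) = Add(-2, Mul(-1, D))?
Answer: Add(-67123, Mul(-21804, I, Pow(6, Rational(1, 2)))) ≈ Add(-67123., Mul(-53409., I))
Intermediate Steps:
Function('R')(x) = Mul(Pow(x, Rational(1, 2)), Add(-2, Mul(-1, x))) (Function('R')(x) = Mul(Add(-2, Mul(-1, x)), Pow(x, Rational(1, 2))) = Mul(Pow(x, Rational(1, 2)), Add(-2, Mul(-1, x))))
Pow(Add(-43, Mul(-1, Function('R')(-6))), 3) = Pow(Add(-43, Mul(-1, Mul(Pow(-6, Rational(1, 2)), Add(-2, Mul(-1, -6))))), 3) = Pow(Add(-43, Mul(-1, Mul(Mul(I, Pow(6, Rational(1, 2))), Add(-2, 6)))), 3) = Pow(Add(-43, Mul(-1, Mul(Mul(I, Pow(6, Rational(1, 2))), 4))), 3) = Pow(Add(-43, Mul(-1, Mul(4, I, Pow(6, Rational(1, 2))))), 3) = Pow(Add(-43, Mul(-4, I, Pow(6, Rational(1, 2)))), 3)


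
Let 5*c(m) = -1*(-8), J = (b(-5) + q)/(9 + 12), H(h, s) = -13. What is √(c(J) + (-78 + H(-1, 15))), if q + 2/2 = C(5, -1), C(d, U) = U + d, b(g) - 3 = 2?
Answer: I*√2235/5 ≈ 9.4552*I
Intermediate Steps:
b(g) = 5 (b(g) = 3 + 2 = 5)
q = 3 (q = -1 + (-1 + 5) = -1 + 4 = 3)
J = 8/21 (J = (5 + 3)/(9 + 12) = 8/21 ≈ 0.38095)
c(m) = 8/5 (c(m) = (-1*(-8))/5 = (⅕)*8 = 8/5)
√(c(J) + (-78 + H(-1, 15))) = √(8/5 + (-78 - 13)) = √(8/5 - 91) = √(-447/5) = I*√2235/5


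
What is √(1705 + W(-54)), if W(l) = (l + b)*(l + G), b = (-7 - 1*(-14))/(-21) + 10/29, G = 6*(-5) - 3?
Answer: √6402 ≈ 80.012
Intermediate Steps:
G = -33 (G = -30 - 3 = -33)
b = 1/87 (b = (-7 + 14)*(-1/21) + 10*(1/29) = 7*(-1/21) + 10/29 = -⅓ + 10/29 = 1/87 ≈ 0.011494)
W(l) = (-33 + l)*(1/87 + l) (W(l) = (l + 1/87)*(l - 33) = (1/87 + l)*(-33 + l) = (-33 + l)*(1/87 + l))
√(1705 + W(-54)) = √(1705 + (-11/29 + (-54)² - 2870/87*(-54))) = √(1705 + (-11/29 + 2916 + 51660/29)) = √(1705 + 4697) = √6402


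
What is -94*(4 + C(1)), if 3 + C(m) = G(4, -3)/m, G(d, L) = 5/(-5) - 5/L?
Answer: -470/3 ≈ -156.67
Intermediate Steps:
G(d, L) = -1 - 5/L (G(d, L) = 5*(-⅕) - 5/L = -1 - 5/L)
C(m) = -3 + 2/(3*m) (C(m) = -3 + ((-5 - 1*(-3))/(-3))/m = -3 + (-(-5 + 3)/3)/m = -3 + (-⅓*(-2))/m = -3 + 2/(3*m))
-94*(4 + C(1)) = -94*(4 + (-3 + (⅔)/1)) = -94*(4 + (-3 + (⅔)*1)) = -94*(4 + (-3 + ⅔)) = -94*(4 - 7/3) = -94*5/3 = -470/3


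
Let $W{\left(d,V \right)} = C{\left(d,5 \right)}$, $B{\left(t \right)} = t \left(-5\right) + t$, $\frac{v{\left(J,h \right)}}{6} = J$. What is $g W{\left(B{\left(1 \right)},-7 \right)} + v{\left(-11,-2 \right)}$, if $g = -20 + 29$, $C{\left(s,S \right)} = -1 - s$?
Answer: $-39$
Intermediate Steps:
$g = 9$
$v{\left(J,h \right)} = 6 J$
$B{\left(t \right)} = - 4 t$ ($B{\left(t \right)} = - 5 t + t = - 4 t$)
$W{\left(d,V \right)} = -1 - d$
$g W{\left(B{\left(1 \right)},-7 \right)} + v{\left(-11,-2 \right)} = 9 \left(-1 - \left(-4\right) 1\right) + 6 \left(-11\right) = 9 \left(-1 - -4\right) - 66 = 9 \left(-1 + 4\right) - 66 = 9 \cdot 3 - 66 = 27 - 66 = -39$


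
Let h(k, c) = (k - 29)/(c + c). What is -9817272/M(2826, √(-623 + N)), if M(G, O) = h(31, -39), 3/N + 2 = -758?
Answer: 382873608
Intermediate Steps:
N = -3/760 (N = 3/(-2 - 758) = 3/(-760) = 3*(-1/760) = -3/760 ≈ -0.0039474)
h(k, c) = (-29 + k)/(2*c) (h(k, c) = (-29 + k)/((2*c)) = (-29 + k)*(1/(2*c)) = (-29 + k)/(2*c))
M(G, O) = -1/39 (M(G, O) = (½)*(-29 + 31)/(-39) = (½)*(-1/39)*2 = -1/39)
-9817272/M(2826, √(-623 + N)) = -9817272/(-1/39) = -9817272*(-39) = 382873608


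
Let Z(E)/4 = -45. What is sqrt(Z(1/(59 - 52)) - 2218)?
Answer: I*sqrt(2398) ≈ 48.969*I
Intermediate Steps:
Z(E) = -180 (Z(E) = 4*(-45) = -180)
sqrt(Z(1/(59 - 52)) - 2218) = sqrt(-180 - 2218) = sqrt(-2398) = I*sqrt(2398)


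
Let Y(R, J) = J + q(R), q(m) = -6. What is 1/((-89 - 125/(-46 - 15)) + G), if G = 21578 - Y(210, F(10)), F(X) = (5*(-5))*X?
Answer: 61/1326570 ≈ 4.5983e-5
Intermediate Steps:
F(X) = -25*X
Y(R, J) = -6 + J (Y(R, J) = J - 6 = -6 + J)
G = 21834 (G = 21578 - (-6 - 25*10) = 21578 - (-6 - 250) = 21578 - 1*(-256) = 21578 + 256 = 21834)
1/((-89 - 125/(-46 - 15)) + G) = 1/((-89 - 125/(-46 - 15)) + 21834) = 1/((-89 - 125/(-61)) + 21834) = 1/((-89 - 1/61*(-125)) + 21834) = 1/((-89 + 125/61) + 21834) = 1/(-5304/61 + 21834) = 1/(1326570/61) = 61/1326570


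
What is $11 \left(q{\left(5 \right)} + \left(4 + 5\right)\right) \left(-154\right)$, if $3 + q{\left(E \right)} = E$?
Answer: $-18634$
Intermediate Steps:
$q{\left(E \right)} = -3 + E$
$11 \left(q{\left(5 \right)} + \left(4 + 5\right)\right) \left(-154\right) = 11 \left(\left(-3 + 5\right) + \left(4 + 5\right)\right) \left(-154\right) = 11 \left(2 + 9\right) \left(-154\right) = 11 \cdot 11 \left(-154\right) = 121 \left(-154\right) = -18634$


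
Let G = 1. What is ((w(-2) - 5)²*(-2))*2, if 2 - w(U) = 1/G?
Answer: -64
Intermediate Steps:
w(U) = 1 (w(U) = 2 - 1/1 = 2 - 1*1 = 2 - 1 = 1)
((w(-2) - 5)²*(-2))*2 = ((1 - 5)²*(-2))*2 = ((-4)²*(-2))*2 = (16*(-2))*2 = -32*2 = -64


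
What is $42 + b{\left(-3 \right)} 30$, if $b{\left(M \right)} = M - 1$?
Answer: $-78$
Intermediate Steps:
$b{\left(M \right)} = -1 + M$ ($b{\left(M \right)} = M - 1 = -1 + M$)
$42 + b{\left(-3 \right)} 30 = 42 + \left(-1 - 3\right) 30 = 42 - 120 = -78$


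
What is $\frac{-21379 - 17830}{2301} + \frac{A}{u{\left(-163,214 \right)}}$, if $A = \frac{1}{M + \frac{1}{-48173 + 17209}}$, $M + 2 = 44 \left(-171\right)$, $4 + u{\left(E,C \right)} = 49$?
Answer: $- \frac{137056101703163}{8043205268475} \approx -17.04$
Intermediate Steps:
$u{\left(E,C \right)} = 45$ ($u{\left(E,C \right)} = -4 + 49 = 45$)
$M = -7526$ ($M = -2 + 44 \left(-171\right) = -2 - 7524 = -7526$)
$A = - \frac{30964}{233035065}$ ($A = \frac{1}{-7526 + \frac{1}{-48173 + 17209}} = \frac{1}{-7526 + \frac{1}{-30964}} = \frac{1}{-7526 - \frac{1}{30964}} = \frac{1}{- \frac{233035065}{30964}} = - \frac{30964}{233035065} \approx -0.00013287$)
$\frac{-21379 - 17830}{2301} + \frac{A}{u{\left(-163,214 \right)}} = \frac{-21379 - 17830}{2301} - \frac{30964}{233035065 \cdot 45} = \left(-39209\right) \frac{1}{2301} - \frac{30964}{10486577925} = - \frac{39209}{2301} - \frac{30964}{10486577925} = - \frac{137056101703163}{8043205268475}$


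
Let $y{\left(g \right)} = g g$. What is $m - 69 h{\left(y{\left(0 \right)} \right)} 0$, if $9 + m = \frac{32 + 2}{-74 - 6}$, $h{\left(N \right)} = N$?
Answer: $- \frac{377}{40} \approx -9.425$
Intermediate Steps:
$y{\left(g \right)} = g^{2}$
$m = - \frac{377}{40}$ ($m = -9 + \frac{32 + 2}{-74 - 6} = -9 + \frac{34}{-80} = -9 + 34 \left(- \frac{1}{80}\right) = -9 - \frac{17}{40} = - \frac{377}{40} \approx -9.425$)
$m - 69 h{\left(y{\left(0 \right)} \right)} 0 = - \frac{377}{40} - 69 \cdot 0^{2} \cdot 0 = - \frac{377}{40} - 69 \cdot 0 \cdot 0 = - \frac{377}{40} - 0 = - \frac{377}{40} + 0 = - \frac{377}{40}$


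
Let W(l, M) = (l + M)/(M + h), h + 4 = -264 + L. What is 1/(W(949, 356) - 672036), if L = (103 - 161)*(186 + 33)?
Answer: -12614/8477063409 ≈ -1.4880e-6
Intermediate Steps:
L = -12702 (L = -58*219 = -12702)
h = -12970 (h = -4 + (-264 - 12702) = -4 - 12966 = -12970)
W(l, M) = (M + l)/(-12970 + M) (W(l, M) = (l + M)/(M - 12970) = (M + l)/(-12970 + M))
1/(W(949, 356) - 672036) = 1/((356 + 949)/(-12970 + 356) - 672036) = 1/(1305/(-12614) - 672036) = 1/(-1/12614*1305 - 672036) = 1/(-1305/12614 - 672036) = 1/(-8477063409/12614) = -12614/8477063409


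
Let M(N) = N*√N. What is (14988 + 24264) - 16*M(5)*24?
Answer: 39252 - 1920*√5 ≈ 34959.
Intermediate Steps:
M(N) = N^(3/2)
(14988 + 24264) - 16*M(5)*24 = (14988 + 24264) - 80*√5*24 = 39252 - 80*√5*24 = 39252 - 1920*√5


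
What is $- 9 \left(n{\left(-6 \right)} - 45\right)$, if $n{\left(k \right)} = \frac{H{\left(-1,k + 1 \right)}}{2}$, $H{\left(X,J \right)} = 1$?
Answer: $\frac{801}{2} \approx 400.5$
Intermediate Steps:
$n{\left(k \right)} = \frac{1}{2}$ ($n{\left(k \right)} = 1 \cdot \frac{1}{2} = \frac{1}{2}$)
$- 9 \left(n{\left(-6 \right)} - 45\right) = - 9 \left(\frac{1}{2} - 45\right) = \left(-9\right) \left(- \frac{89}{2}\right) = \frac{801}{2}$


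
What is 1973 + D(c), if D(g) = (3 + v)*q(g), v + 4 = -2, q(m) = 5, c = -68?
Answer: 1958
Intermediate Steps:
v = -6 (v = -4 - 2 = -6)
D(g) = -15 (D(g) = (3 - 6)*5 = -3*5 = -15)
1973 + D(c) = 1973 - 15 = 1958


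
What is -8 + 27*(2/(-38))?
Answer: -179/19 ≈ -9.4211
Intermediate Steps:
-8 + 27*(2/(-38)) = -8 + 27*(2*(-1/38)) = -8 + 27*(-1/19) = -8 - 27/19 = -179/19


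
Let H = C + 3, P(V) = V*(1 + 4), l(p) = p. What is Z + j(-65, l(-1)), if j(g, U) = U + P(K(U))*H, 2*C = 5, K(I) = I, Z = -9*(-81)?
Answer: 1401/2 ≈ 700.50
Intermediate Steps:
Z = 729
P(V) = 5*V (P(V) = V*5 = 5*V)
C = 5/2 (C = (1/2)*5 = 5/2 ≈ 2.5000)
H = 11/2 (H = 5/2 + 3 = 11/2 ≈ 5.5000)
j(g, U) = 57*U/2 (j(g, U) = U + (5*U)*(11/2) = U + 55*U/2 = 57*U/2)
Z + j(-65, l(-1)) = 729 + (57/2)*(-1) = 729 - 57/2 = 1401/2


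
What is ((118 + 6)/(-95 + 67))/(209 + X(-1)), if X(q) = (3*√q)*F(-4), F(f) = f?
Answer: -6479/306775 - 372*I/306775 ≈ -0.02112 - 0.0012126*I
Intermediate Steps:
X(q) = -12*√q (X(q) = (3*√q)*(-4) = -12*√q)
((118 + 6)/(-95 + 67))/(209 + X(-1)) = ((118 + 6)/(-95 + 67))/(209 - 12*I) = (124/(-28))/(209 - 12*I) = ((209 + 12*I)/43825)*(124*(-1/28)) = ((209 + 12*I)/43825)*(-31/7) = -31*(209 + 12*I)/306775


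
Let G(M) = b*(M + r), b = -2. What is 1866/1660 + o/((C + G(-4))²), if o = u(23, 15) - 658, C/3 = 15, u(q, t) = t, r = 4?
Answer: 271127/336150 ≈ 0.80657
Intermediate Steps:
C = 45 (C = 3*15 = 45)
G(M) = -8 - 2*M (G(M) = -2*(M + 4) = -2*(4 + M) = -8 - 2*M)
o = -643 (o = 15 - 658 = -643)
1866/1660 + o/((C + G(-4))²) = 1866/1660 - 643/(45 + (-8 - 2*(-4)))² = 1866*(1/1660) - 643/(45 + (-8 + 8))² = 933/830 - 643/(45 + 0)² = 933/830 - 643/(45²) = 933/830 - 643/2025 = 271127/336150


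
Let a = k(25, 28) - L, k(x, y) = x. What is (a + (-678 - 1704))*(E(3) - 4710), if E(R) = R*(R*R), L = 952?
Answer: 15496047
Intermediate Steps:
a = -927 (a = 25 - 1*952 = 25 - 952 = -927)
E(R) = R**3 (E(R) = R*R**2 = R**3)
(a + (-678 - 1704))*(E(3) - 4710) = (-927 + (-678 - 1704))*(3**3 - 4710) = (-927 - 2382)*(27 - 4710) = -3309*(-4683) = 15496047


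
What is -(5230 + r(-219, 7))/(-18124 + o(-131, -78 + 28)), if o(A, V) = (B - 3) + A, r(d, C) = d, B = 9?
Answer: 5011/18249 ≈ 0.27459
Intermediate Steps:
o(A, V) = 6 + A (o(A, V) = (9 - 3) + A = 6 + A)
-(5230 + r(-219, 7))/(-18124 + o(-131, -78 + 28)) = -(5230 - 219)/(-18124 + (6 - 131)) = -5011/(-18124 - 125) = -5011/(-18249) = -5011*(-1)/18249 = -1*(-5011/18249) = 5011/18249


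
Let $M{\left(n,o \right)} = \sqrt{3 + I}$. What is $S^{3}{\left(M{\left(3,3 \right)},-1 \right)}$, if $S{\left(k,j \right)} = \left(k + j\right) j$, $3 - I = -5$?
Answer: $\left(1 - \sqrt{11}\right)^{3} \approx -12.433$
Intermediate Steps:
$I = 8$ ($I = 3 - -5 = 3 + 5 = 8$)
$M{\left(n,o \right)} = \sqrt{11}$ ($M{\left(n,o \right)} = \sqrt{3 + 8} = \sqrt{11}$)
$S{\left(k,j \right)} = j \left(j + k\right)$ ($S{\left(k,j \right)} = \left(j + k\right) j = j \left(j + k\right)$)
$S^{3}{\left(M{\left(3,3 \right)},-1 \right)} = \left(- (-1 + \sqrt{11})\right)^{3} = \left(1 - \sqrt{11}\right)^{3}$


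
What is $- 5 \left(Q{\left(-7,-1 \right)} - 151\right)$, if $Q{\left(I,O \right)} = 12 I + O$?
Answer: $1180$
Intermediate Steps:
$Q{\left(I,O \right)} = O + 12 I$
$- 5 \left(Q{\left(-7,-1 \right)} - 151\right) = - 5 \left(\left(-1 + 12 \left(-7\right)\right) - 151\right) = - 5 \left(\left(-1 - 84\right) - 151\right) = - 5 \left(-85 - 151\right) = \left(-5\right) \left(-236\right) = 1180$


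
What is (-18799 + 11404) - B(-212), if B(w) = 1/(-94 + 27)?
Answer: -495464/67 ≈ -7395.0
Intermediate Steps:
B(w) = -1/67 (B(w) = 1/(-67) = -1/67)
(-18799 + 11404) - B(-212) = (-18799 + 11404) - 1*(-1/67) = -7395 + 1/67 = -495464/67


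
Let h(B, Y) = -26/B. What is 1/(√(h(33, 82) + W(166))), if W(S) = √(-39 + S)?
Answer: √33/√(-26 + 33*√127) ≈ 0.30888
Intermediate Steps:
1/(√(h(33, 82) + W(166))) = 1/(√(-26/33 + √(-39 + 166))) = 1/(√(-26*1/33 + √127)) = 1/(√(-26/33 + √127)) = (-26/33 + √127)^(-½)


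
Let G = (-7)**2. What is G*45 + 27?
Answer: 2232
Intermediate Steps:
G = 49
G*45 + 27 = 49*45 + 27 = 2205 + 27 = 2232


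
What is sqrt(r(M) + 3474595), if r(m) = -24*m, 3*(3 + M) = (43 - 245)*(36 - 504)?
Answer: sqrt(2718379) ≈ 1648.8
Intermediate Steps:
M = 31509 (M = -3 + ((43 - 245)*(36 - 504))/3 = -3 + (-202*(-468))/3 = -3 + (1/3)*94536 = -3 + 31512 = 31509)
sqrt(r(M) + 3474595) = sqrt(-24*31509 + 3474595) = sqrt(-756216 + 3474595) = sqrt(2718379)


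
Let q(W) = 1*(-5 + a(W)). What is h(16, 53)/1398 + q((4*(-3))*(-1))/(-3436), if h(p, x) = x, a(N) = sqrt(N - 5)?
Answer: 94549/2401764 - sqrt(7)/3436 ≈ 0.038596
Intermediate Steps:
a(N) = sqrt(-5 + N)
q(W) = -5 + sqrt(-5 + W) (q(W) = 1*(-5 + sqrt(-5 + W)) = -5 + sqrt(-5 + W))
h(16, 53)/1398 + q((4*(-3))*(-1))/(-3436) = 53/1398 + (-5 + sqrt(-5 + (4*(-3))*(-1)))/(-3436) = 53*(1/1398) + (-5 + sqrt(-5 - 12*(-1)))*(-1/3436) = 53/1398 + (-5 + sqrt(-5 + 12))*(-1/3436) = 53/1398 + (-5 + sqrt(7))*(-1/3436) = 53/1398 + (5/3436 - sqrt(7)/3436) = 94549/2401764 - sqrt(7)/3436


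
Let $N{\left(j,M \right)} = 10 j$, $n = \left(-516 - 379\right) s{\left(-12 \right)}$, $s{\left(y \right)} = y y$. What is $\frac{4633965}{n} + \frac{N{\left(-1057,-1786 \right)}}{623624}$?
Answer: $- \frac{8031150141}{223257392} \approx -35.973$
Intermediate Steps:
$s{\left(y \right)} = y^{2}$
$n = -128880$ ($n = \left(-516 - 379\right) \left(-12\right)^{2} = \left(-895\right) 144 = -128880$)
$\frac{4633965}{n} + \frac{N{\left(-1057,-1786 \right)}}{623624} = \frac{4633965}{-128880} + \frac{10 \left(-1057\right)}{623624} = 4633965 \left(- \frac{1}{128880}\right) - \frac{5285}{311812} = - \frac{102977}{2864} - \frac{5285}{311812} = - \frac{8031150141}{223257392}$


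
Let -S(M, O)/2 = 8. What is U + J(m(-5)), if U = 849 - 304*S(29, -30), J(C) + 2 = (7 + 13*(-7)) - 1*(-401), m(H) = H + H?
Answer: 6028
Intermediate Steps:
S(M, O) = -16 (S(M, O) = -2*8 = -16)
m(H) = 2*H
J(C) = 315 (J(C) = -2 + ((7 + 13*(-7)) - 1*(-401)) = -2 + ((7 - 91) + 401) = -2 + (-84 + 401) = -2 + 317 = 315)
U = 5713 (U = 849 - 304*(-16) = 849 + 4864 = 5713)
U + J(m(-5)) = 5713 + 315 = 6028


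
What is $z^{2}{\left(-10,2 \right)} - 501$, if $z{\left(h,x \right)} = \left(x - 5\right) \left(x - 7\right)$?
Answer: $-276$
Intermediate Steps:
$z{\left(h,x \right)} = \left(-7 + x\right) \left(-5 + x\right)$ ($z{\left(h,x \right)} = \left(-5 + x\right) \left(-7 + x\right) = \left(-7 + x\right) \left(-5 + x\right)$)
$z^{2}{\left(-10,2 \right)} - 501 = \left(35 + 2^{2} - 24\right)^{2} - 501 = \left(35 + 4 - 24\right)^{2} - 501 = 15^{2} - 501 = 225 - 501 = -276$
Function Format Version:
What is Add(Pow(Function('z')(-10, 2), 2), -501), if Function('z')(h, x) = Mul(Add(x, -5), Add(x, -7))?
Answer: -276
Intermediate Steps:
Function('z')(h, x) = Mul(Add(-7, x), Add(-5, x)) (Function('z')(h, x) = Mul(Add(-5, x), Add(-7, x)) = Mul(Add(-7, x), Add(-5, x)))
Add(Pow(Function('z')(-10, 2), 2), -501) = Add(Pow(Add(35, Pow(2, 2), Mul(-12, 2)), 2), -501) = Add(Pow(Add(35, 4, -24), 2), -501) = Add(Pow(15, 2), -501) = Add(225, -501) = -276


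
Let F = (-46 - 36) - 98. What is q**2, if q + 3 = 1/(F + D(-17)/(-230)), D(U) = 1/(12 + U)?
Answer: 387066889609/42848586001 ≈ 9.0334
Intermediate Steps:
F = -180 (F = -82 - 98 = -180)
q = -622147/206999 (q = -3 + 1/(-180 + 1/((12 - 17)*(-230))) = -3 + 1/(-180 - 1/230/(-5)) = -3 + 1/(-180 - 1/5*(-1/230)) = -3 + 1/(-180 + 1/1150) = -3 + 1/(-206999/1150) = -3 - 1150/206999 = -622147/206999 ≈ -3.0056)
q**2 = (-622147/206999)**2 = 387066889609/42848586001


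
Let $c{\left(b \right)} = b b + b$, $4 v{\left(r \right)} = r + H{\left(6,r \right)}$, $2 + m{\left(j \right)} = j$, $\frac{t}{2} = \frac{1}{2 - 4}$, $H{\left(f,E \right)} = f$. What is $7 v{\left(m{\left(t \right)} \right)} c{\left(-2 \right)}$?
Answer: $\frac{21}{2} \approx 10.5$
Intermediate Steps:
$t = -1$ ($t = \frac{2}{2 - 4} = \frac{2}{-2} = 2 \left(- \frac{1}{2}\right) = -1$)
$m{\left(j \right)} = -2 + j$
$v{\left(r \right)} = \frac{3}{2} + \frac{r}{4}$ ($v{\left(r \right)} = \frac{r + 6}{4} = \frac{6 + r}{4} = \frac{3}{2} + \frac{r}{4}$)
$c{\left(b \right)} = b + b^{2}$ ($c{\left(b \right)} = b^{2} + b = b + b^{2}$)
$7 v{\left(m{\left(t \right)} \right)} c{\left(-2 \right)} = 7 \left(\frac{3}{2} + \frac{-2 - 1}{4}\right) \left(- 2 \left(1 - 2\right)\right) = 7 \left(\frac{3}{2} + \frac{1}{4} \left(-3\right)\right) \left(\left(-2\right) \left(-1\right)\right) = 7 \left(\frac{3}{2} - \frac{3}{4}\right) 2 = 7 \cdot \frac{3}{4} \cdot 2 = \frac{21}{4} \cdot 2 = \frac{21}{2}$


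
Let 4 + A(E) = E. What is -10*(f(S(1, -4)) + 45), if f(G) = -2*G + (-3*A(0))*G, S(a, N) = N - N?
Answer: -450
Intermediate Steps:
A(E) = -4 + E
S(a, N) = 0
f(G) = 10*G (f(G) = -2*G + (-3*(-4 + 0))*G = -2*G + (-3*(-4))*G = -2*G + 12*G = 10*G)
-10*(f(S(1, -4)) + 45) = -10*(10*0 + 45) = -10*(0 + 45) = -10*45 = -450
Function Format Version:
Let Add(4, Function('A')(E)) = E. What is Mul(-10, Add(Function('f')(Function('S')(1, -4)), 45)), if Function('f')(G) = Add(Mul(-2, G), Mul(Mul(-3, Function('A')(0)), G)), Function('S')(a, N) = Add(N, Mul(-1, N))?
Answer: -450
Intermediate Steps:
Function('A')(E) = Add(-4, E)
Function('S')(a, N) = 0
Function('f')(G) = Mul(10, G) (Function('f')(G) = Add(Mul(-2, G), Mul(Mul(-3, Add(-4, 0)), G)) = Add(Mul(-2, G), Mul(Mul(-3, -4), G)) = Add(Mul(-2, G), Mul(12, G)) = Mul(10, G))
Mul(-10, Add(Function('f')(Function('S')(1, -4)), 45)) = Mul(-10, Add(Mul(10, 0), 45)) = Mul(-10, Add(0, 45)) = Mul(-10, 45) = -450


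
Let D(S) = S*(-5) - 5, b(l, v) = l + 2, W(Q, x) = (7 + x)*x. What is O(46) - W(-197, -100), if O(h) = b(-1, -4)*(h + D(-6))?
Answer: -9229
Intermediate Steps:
W(Q, x) = x*(7 + x)
b(l, v) = 2 + l
D(S) = -5 - 5*S (D(S) = -5*S - 5 = -5 - 5*S)
O(h) = 25 + h (O(h) = (2 - 1)*(h + (-5 - 5*(-6))) = 1*(h + (-5 + 30)) = 1*(h + 25) = 1*(25 + h) = 25 + h)
O(46) - W(-197, -100) = (25 + 46) - (-100)*(7 - 100) = 71 - (-100)*(-93) = 71 - 1*9300 = 71 - 9300 = -9229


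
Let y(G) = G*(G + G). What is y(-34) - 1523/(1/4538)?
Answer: -6909062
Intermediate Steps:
y(G) = 2*G² (y(G) = G*(2*G) = 2*G²)
y(-34) - 1523/(1/4538) = 2*(-34)² - 1523/(1/4538) = 2*1156 - 1523/1/4538 = 2312 - 1523*4538 = 2312 - 6911374 = -6909062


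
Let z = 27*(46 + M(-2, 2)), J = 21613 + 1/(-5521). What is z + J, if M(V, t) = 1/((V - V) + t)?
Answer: 252513975/11042 ≈ 22869.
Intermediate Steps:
M(V, t) = 1/t (M(V, t) = 1/(0 + t) = 1/t)
J = 119325372/5521 (J = 21613 - 1/5521 = 119325372/5521 ≈ 21613.)
z = 2511/2 (z = 27*(46 + 1/2) = 27*(46 + ½) = 27*(93/2) = 2511/2 ≈ 1255.5)
z + J = 2511/2 + 119325372/5521 = 252513975/11042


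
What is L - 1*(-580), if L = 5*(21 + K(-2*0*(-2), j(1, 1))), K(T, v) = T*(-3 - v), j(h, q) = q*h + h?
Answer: 685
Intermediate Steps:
j(h, q) = h + h*q (j(h, q) = h*q + h = h + h*q)
L = 105 (L = 5*(21 - -2*0*(-2)*(3 + 1*(1 + 1))) = 5*(21 - 0*(-2)*(3 + 1*2)) = 5*(21 - 1*0*(3 + 2)) = 5*(21 - 1*0*5) = 5*(21 + 0) = 5*21 = 105)
L - 1*(-580) = 105 - 1*(-580) = 105 + 580 = 685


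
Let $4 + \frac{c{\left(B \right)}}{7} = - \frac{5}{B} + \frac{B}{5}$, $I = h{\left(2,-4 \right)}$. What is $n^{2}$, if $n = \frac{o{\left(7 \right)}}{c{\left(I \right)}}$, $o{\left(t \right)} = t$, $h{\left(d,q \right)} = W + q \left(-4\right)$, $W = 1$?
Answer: $\frac{7225}{5776} \approx 1.2509$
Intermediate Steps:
$h{\left(d,q \right)} = 1 - 4 q$ ($h{\left(d,q \right)} = 1 + q \left(-4\right) = 1 - 4 q$)
$I = 17$ ($I = 1 - -16 = 1 + 16 = 17$)
$c{\left(B \right)} = -28 - \frac{35}{B} + \frac{7 B}{5}$ ($c{\left(B \right)} = -28 + 7 \left(- \frac{5}{B} + \frac{B}{5}\right) = -28 + \left(- \frac{35}{B} + \frac{7 B}{5}\right) = -28 - \frac{35}{B} + \frac{7 B}{5}$)
$n = - \frac{85}{76}$ ($n = \frac{7}{-28 - \frac{35}{17} + \frac{7}{5} \cdot 17} = \frac{7}{-28 - \frac{35}{17} + \frac{119}{5}} = \frac{7}{- \frac{532}{85}} = 7 \left(- \frac{85}{532}\right) = - \frac{85}{76} \approx -1.1184$)
$n^{2} = \left(- \frac{85}{76}\right)^{2} = \frac{7225}{5776}$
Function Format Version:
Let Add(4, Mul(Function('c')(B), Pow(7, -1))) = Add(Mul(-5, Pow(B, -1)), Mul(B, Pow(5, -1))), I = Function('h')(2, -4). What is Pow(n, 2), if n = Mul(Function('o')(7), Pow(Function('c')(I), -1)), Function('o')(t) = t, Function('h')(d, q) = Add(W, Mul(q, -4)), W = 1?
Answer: Rational(7225, 5776) ≈ 1.2509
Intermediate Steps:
Function('h')(d, q) = Add(1, Mul(-4, q)) (Function('h')(d, q) = Add(1, Mul(q, -4)) = Add(1, Mul(-4, q)))
I = 17 (I = Add(1, Mul(-4, -4)) = Add(1, 16) = 17)
Function('c')(B) = Add(-28, Mul(-35, Pow(B, -1)), Mul(Rational(7, 5), B)) (Function('c')(B) = Add(-28, Mul(7, Add(Mul(-5, Pow(B, -1)), Mul(B, Pow(5, -1))))) = Add(-28, Mul(7, Add(Mul(-5, Pow(B, -1)), Mul(B, Rational(1, 5))))) = Add(-28, Mul(7, Add(Mul(-5, Pow(B, -1)), Mul(Rational(1, 5), B)))) = Add(-28, Add(Mul(-35, Pow(B, -1)), Mul(Rational(7, 5), B))) = Add(-28, Mul(-35, Pow(B, -1)), Mul(Rational(7, 5), B)))
n = Rational(-85, 76) (n = Mul(7, Pow(Add(-28, Mul(-35, Pow(17, -1)), Mul(Rational(7, 5), 17)), -1)) = Mul(7, Pow(Add(-28, Mul(-35, Rational(1, 17)), Rational(119, 5)), -1)) = Mul(7, Pow(Add(-28, Rational(-35, 17), Rational(119, 5)), -1)) = Mul(7, Pow(Rational(-532, 85), -1)) = Mul(7, Rational(-85, 532)) = Rational(-85, 76) ≈ -1.1184)
Pow(n, 2) = Pow(Rational(-85, 76), 2) = Rational(7225, 5776)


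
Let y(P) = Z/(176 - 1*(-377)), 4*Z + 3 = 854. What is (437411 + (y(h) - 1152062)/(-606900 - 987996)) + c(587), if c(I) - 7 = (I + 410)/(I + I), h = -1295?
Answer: 301948272226991165/690294380608 ≈ 4.3742e+5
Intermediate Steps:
Z = 851/4 (Z = -¾ + (¼)*854 = -¾ + 427/2 = 851/4 ≈ 212.75)
y(P) = 851/2212 (y(P) = 851/(4*(176 - 1*(-377))) = 851/(4*(176 + 377)) = (851/4)/553 = (851/4)*(1/553) = 851/2212)
c(I) = 7 + (410 + I)/(2*I) (c(I) = 7 + (I + 410)/(I + I) = 7 + (410 + I)/((2*I)) = 7 + (410 + I)*(1/(2*I)) = 7 + (410 + I)/(2*I))
(437411 + (y(h) - 1152062)/(-606900 - 987996)) + c(587) = (437411 + (851/2212 - 1152062)/(-606900 - 987996)) + (15/2 + 205/587) = (437411 - 2548360293/2212/(-1594896)) + (15/2 + 205*(1/587)) = (437411 - 2548360293/2212*(-1/1594896)) + (15/2 + 205/587) = (437411 + 849453431/1175969984) + 9215/1174 = 514383056124855/1175969984 + 9215/1174 = 301948272226991165/690294380608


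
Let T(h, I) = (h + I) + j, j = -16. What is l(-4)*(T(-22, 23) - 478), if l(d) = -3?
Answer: 1479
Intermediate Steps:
T(h, I) = -16 + I + h (T(h, I) = (h + I) - 16 = (I + h) - 16 = -16 + I + h)
l(-4)*(T(-22, 23) - 478) = -3*((-16 + 23 - 22) - 478) = -3*(-15 - 478) = -3*(-493) = 1479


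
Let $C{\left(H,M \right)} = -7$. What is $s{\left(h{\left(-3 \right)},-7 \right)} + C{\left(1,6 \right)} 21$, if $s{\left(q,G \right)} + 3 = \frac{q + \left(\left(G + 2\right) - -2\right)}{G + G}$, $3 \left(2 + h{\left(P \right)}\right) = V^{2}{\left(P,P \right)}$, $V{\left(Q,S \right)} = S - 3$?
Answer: $- \frac{301}{2} \approx -150.5$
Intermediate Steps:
$V{\left(Q,S \right)} = -3 + S$ ($V{\left(Q,S \right)} = S - 3 = -3 + S$)
$h{\left(P \right)} = -2 + \frac{\left(-3 + P\right)^{2}}{3}$
$s{\left(q,G \right)} = -3 + \frac{4 + G + q}{2 G}$ ($s{\left(q,G \right)} = -3 + \frac{q + \left(\left(G + 2\right) - -2\right)}{G + G} = -3 + \frac{q + \left(\left(2 + G\right) + 2\right)}{2 G} = -3 + \left(q + \left(4 + G\right)\right) \frac{1}{2 G} = -3 + \left(4 + G + q\right) \frac{1}{2 G} = -3 + \frac{4 + G + q}{2 G}$)
$s{\left(h{\left(-3 \right)},-7 \right)} + C{\left(1,6 \right)} 21 = \frac{4 - \left(2 - \frac{\left(-3 - 3\right)^{2}}{3}\right) - -35}{2 \left(-7\right)} - 147 = \frac{1}{2} \left(- \frac{1}{7}\right) \left(4 - \left(2 - \frac{\left(-6\right)^{2}}{3}\right) + 35\right) - 147 = \frac{1}{2} \left(- \frac{1}{7}\right) \left(4 + \left(-2 + \frac{1}{3} \cdot 36\right) + 35\right) - 147 = \frac{1}{2} \left(- \frac{1}{7}\right) \left(4 + \left(-2 + 12\right) + 35\right) - 147 = \frac{1}{2} \left(- \frac{1}{7}\right) \left(4 + 10 + 35\right) - 147 = \frac{1}{2} \left(- \frac{1}{7}\right) 49 - 147 = - \frac{7}{2} - 147 = - \frac{301}{2}$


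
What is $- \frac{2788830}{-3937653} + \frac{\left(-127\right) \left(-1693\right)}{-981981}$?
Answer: $\frac{23357276087}{47737042353} \approx 0.48929$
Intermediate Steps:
$- \frac{2788830}{-3937653} + \frac{\left(-127\right) \left(-1693\right)}{-981981} = \left(-2788830\right) \left(- \frac{1}{3937653}\right) + 215011 \left(- \frac{1}{981981}\right) = \frac{34430}{48613} - \frac{215011}{981981} = \frac{23357276087}{47737042353}$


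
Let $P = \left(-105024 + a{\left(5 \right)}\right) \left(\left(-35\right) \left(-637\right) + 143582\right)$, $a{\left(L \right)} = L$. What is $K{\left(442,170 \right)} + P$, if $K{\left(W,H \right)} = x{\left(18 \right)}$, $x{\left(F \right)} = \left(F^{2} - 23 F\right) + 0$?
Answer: $-17420236753$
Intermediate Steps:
$P = -17420236663$ ($P = \left(-105024 + 5\right) \left(\left(-35\right) \left(-637\right) + 143582\right) = - 105019 \left(22295 + 143582\right) = \left(-105019\right) 165877 = -17420236663$)
$x{\left(F \right)} = F^{2} - 23 F$
$K{\left(W,H \right)} = -90$ ($K{\left(W,H \right)} = 18 \left(-23 + 18\right) = 18 \left(-5\right) = -90$)
$K{\left(442,170 \right)} + P = -90 - 17420236663 = -17420236753$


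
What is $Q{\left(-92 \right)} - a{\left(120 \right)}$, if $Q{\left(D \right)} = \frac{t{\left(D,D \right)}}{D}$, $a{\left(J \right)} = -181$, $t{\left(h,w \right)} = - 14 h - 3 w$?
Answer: $164$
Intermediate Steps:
$Q{\left(D \right)} = -17$ ($Q{\left(D \right)} = \frac{- 14 D - 3 D}{D} = \frac{\left(-17\right) D}{D} = -17$)
$Q{\left(-92 \right)} - a{\left(120 \right)} = -17 - -181 = -17 + 181 = 164$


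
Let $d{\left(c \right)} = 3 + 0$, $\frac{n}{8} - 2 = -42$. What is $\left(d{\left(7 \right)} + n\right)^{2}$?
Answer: $100489$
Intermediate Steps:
$n = -320$ ($n = 16 + 8 \left(-42\right) = 16 - 336 = -320$)
$d{\left(c \right)} = 3$
$\left(d{\left(7 \right)} + n\right)^{2} = \left(3 - 320\right)^{2} = \left(-317\right)^{2} = 100489$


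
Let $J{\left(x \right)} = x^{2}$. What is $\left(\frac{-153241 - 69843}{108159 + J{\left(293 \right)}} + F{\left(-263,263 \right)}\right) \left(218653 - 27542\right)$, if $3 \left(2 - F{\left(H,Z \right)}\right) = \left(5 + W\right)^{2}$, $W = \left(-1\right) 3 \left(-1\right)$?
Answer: $- \frac{569592766619}{145506} \approx -3.9146 \cdot 10^{6}$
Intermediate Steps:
$W = 3$ ($W = \left(-3\right) \left(-1\right) = 3$)
$F{\left(H,Z \right)} = - \frac{58}{3}$ ($F{\left(H,Z \right)} = 2 - \frac{\left(5 + 3\right)^{2}}{3} = 2 - \frac{8^{2}}{3} = 2 - \frac{64}{3} = - \frac{58}{3}$)
$\left(\frac{-153241 - 69843}{108159 + J{\left(293 \right)}} + F{\left(-263,263 \right)}\right) \left(218653 - 27542\right) = \left(\frac{-153241 - 69843}{108159 + 293^{2}} - \frac{58}{3}\right) \left(218653 - 27542\right) = \left(- \frac{223084}{108159 + 85849} - \frac{58}{3}\right) 191111 = \left(- \frac{223084}{194008} - \frac{58}{3}\right) 191111 = \left(\left(-223084\right) \frac{1}{194008} - \frac{58}{3}\right) 191111 = \left(- \frac{55771}{48502} - \frac{58}{3}\right) 191111 = \left(- \frac{2980429}{145506}\right) 191111 = - \frac{569592766619}{145506}$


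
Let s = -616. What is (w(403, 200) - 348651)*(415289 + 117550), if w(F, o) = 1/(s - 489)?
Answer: -205281209991684/1105 ≈ -1.8577e+11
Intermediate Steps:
w(F, o) = -1/1105 (w(F, o) = 1/(-616 - 489) = 1/(-1105) = -1/1105)
(w(403, 200) - 348651)*(415289 + 117550) = (-1/1105 - 348651)*(415289 + 117550) = -385259356/1105*532839 = -205281209991684/1105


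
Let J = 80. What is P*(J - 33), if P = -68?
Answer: -3196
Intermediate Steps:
P*(J - 33) = -68*(80 - 33) = -68*47 = -3196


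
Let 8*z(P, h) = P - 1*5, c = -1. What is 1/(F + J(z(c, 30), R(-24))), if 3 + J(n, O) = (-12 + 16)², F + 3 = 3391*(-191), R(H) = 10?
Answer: -1/647671 ≈ -1.5440e-6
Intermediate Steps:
z(P, h) = -5/8 + P/8 (z(P, h) = (P - 1*5)/8 = (P - 5)/8 = (-5 + P)/8 = -5/8 + P/8)
F = -647684 (F = -3 + 3391*(-191) = -3 - 647681 = -647684)
J(n, O) = 13 (J(n, O) = -3 + (-12 + 16)² = -3 + 4² = -3 + 16 = 13)
1/(F + J(z(c, 30), R(-24))) = 1/(-647684 + 13) = 1/(-647671) = -1/647671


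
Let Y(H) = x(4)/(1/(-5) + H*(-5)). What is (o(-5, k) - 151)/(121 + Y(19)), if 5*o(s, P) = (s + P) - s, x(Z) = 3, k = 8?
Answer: -355572/287905 ≈ -1.2350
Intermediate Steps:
o(s, P) = P/5 (o(s, P) = ((s + P) - s)/5 = ((P + s) - s)/5 = P/5)
Y(H) = 3/(-⅕ - 5*H) (Y(H) = 3/(1/(-5) + H*(-5)) = 3/(-⅕ - 5*H))
(o(-5, k) - 151)/(121 + Y(19)) = ((⅕)*8 - 151)/(121 - 15/(1 + 25*19)) = (8/5 - 151)/(121 - 15/(1 + 475)) = -747/(5*(121 - 15/476)) = -747/(5*57581/476) = -747/5*476/57581 = -355572/287905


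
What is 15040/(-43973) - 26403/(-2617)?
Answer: 1121659439/115077341 ≈ 9.7470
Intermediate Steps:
15040/(-43973) - 26403/(-2617) = 15040*(-1/43973) - 26403*(-1/2617) = -15040/43973 + 26403/2617 = 1121659439/115077341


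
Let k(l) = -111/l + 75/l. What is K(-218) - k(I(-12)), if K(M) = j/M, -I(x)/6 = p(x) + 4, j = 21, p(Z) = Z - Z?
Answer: -174/109 ≈ -1.5963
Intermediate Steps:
p(Z) = 0
I(x) = -24 (I(x) = -6*(0 + 4) = -6*4 = -24)
k(l) = -36/l
K(M) = 21/M
K(-218) - k(I(-12)) = 21/(-218) - (-36)/(-24) = 21*(-1/218) - (-36)*(-1)/24 = -21/218 - 1*3/2 = -21/218 - 3/2 = -174/109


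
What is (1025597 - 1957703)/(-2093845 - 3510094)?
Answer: 932106/5603939 ≈ 0.16633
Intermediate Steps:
(1025597 - 1957703)/(-2093845 - 3510094) = -932106/(-5603939) = -932106*(-1/5603939) = 932106/5603939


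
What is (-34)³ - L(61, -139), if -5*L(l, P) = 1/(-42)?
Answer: -8253841/210 ≈ -39304.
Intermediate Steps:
L(l, P) = 1/210 (L(l, P) = -⅕/(-42) = -⅕*(-1/42) = 1/210)
(-34)³ - L(61, -139) = (-34)³ - 1*1/210 = -39304 - 1/210 = -8253841/210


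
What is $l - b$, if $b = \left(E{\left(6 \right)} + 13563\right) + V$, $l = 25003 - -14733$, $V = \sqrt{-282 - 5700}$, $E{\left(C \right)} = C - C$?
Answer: $26173 - i \sqrt{5982} \approx 26173.0 - 77.343 i$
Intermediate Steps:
$E{\left(C \right)} = 0$
$V = i \sqrt{5982}$ ($V = \sqrt{-5982} = i \sqrt{5982} \approx 77.343 i$)
$l = 39736$ ($l = 25003 + 14733 = 39736$)
$b = 13563 + i \sqrt{5982}$ ($b = \left(0 + 13563\right) + i \sqrt{5982} = 13563 + i \sqrt{5982} \approx 13563.0 + 77.343 i$)
$l - b = 39736 - \left(13563 + i \sqrt{5982}\right) = 26173 - i \sqrt{5982}$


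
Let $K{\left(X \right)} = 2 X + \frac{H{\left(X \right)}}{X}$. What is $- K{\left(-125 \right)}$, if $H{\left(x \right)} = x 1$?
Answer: $249$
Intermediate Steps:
$H{\left(x \right)} = x$
$K{\left(X \right)} = 1 + 2 X$ ($K{\left(X \right)} = 2 X + \frac{X}{X} = 2 X + 1 = 1 + 2 X$)
$- K{\left(-125 \right)} = - (1 + 2 \left(-125\right)) = - (1 - 250) = \left(-1\right) \left(-249\right) = 249$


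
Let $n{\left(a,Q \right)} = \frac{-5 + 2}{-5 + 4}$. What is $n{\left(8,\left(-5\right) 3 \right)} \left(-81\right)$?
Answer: $-243$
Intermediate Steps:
$n{\left(a,Q \right)} = 3$ ($n{\left(a,Q \right)} = - \frac{3}{-1} = \left(-3\right) \left(-1\right) = 3$)
$n{\left(8,\left(-5\right) 3 \right)} \left(-81\right) = 3 \left(-81\right) = -243$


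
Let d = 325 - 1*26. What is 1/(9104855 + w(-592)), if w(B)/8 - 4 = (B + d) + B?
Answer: 1/9097807 ≈ 1.0992e-7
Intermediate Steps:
d = 299 (d = 325 - 26 = 299)
w(B) = 2424 + 16*B (w(B) = 32 + 8*((B + 299) + B) = 32 + 8*((299 + B) + B) = 32 + 8*(299 + 2*B) = 32 + (2392 + 16*B) = 2424 + 16*B)
1/(9104855 + w(-592)) = 1/(9104855 + (2424 + 16*(-592))) = 1/(9104855 + (2424 - 9472)) = 1/(9104855 - 7048) = 1/9097807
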